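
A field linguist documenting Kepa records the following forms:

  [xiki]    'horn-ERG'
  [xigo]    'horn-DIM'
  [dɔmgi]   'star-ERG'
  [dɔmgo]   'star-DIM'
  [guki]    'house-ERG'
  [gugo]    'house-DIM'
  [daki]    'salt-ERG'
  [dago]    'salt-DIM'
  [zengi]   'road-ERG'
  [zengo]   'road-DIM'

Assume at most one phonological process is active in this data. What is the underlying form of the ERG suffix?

The ERG morpheme has two allomorphs, [-gi] and [-ki].
By contrast the DIM suffix keeps its initial [g] throughout — that segment must be underlying.
The ERG suffix is therefore /-ki/ underlyingly, with post-nasal voicing: voiceless stops become voiced after a nasal.

/-ki/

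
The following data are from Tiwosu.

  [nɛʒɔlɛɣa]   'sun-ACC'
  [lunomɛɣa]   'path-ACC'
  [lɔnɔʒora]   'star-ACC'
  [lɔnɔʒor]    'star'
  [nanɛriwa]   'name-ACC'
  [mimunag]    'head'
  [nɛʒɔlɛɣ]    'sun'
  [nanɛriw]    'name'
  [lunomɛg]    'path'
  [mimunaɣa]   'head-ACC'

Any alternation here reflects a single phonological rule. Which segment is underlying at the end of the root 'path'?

'path' shows [ɣ] ~ [g] at the end of the stem ([lunomɛɣa] vs [lunomɛg]).
But 'sun' keeps [ɣ] in both environments ([nɛʒɔlɛɣa], [nɛʒɔlɛɣ]), so there is no rule changing /ɣ/ to [g] in isolation.
The alternation reflects intervocalic spirantization: voiced stops become fricatives between vowels. /g/ is underlying.

/g/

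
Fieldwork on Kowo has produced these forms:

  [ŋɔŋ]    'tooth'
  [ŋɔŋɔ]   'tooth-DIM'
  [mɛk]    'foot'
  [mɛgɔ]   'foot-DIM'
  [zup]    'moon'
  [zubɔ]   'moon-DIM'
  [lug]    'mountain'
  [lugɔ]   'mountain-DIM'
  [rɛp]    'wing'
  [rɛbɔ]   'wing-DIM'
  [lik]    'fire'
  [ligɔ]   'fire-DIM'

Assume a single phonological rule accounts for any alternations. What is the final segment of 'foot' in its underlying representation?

/k/

The stem for 'foot' ends in [k] in [mɛk] but [g] in [mɛgɔ].
If /g/ were underlying and a rule turned it into [k] in isolation, 'mountain' would also alternate; but it has [g] in both [lug] and [lugɔ].
Therefore /k/ is basic and [g] is derived by intervocalic voicing (voiceless stops become voiced between vowels).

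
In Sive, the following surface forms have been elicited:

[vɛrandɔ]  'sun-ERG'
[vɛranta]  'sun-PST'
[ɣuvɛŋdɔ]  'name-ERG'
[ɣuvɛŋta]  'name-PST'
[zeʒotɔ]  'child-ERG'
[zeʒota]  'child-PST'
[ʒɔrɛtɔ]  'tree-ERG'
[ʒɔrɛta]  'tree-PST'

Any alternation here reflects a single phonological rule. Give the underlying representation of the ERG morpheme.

/-dɔ/

The ERG suffix surfaces as [-dɔ] and [-tɔ], depending on the final segment of the stem.
By contrast the PST suffix keeps its initial [t] throughout — that segment must be underlying.
The ERG suffix is therefore /-dɔ/ underlyingly, with post-vocalic devoicing: voiced stops become voiceless after a vowel.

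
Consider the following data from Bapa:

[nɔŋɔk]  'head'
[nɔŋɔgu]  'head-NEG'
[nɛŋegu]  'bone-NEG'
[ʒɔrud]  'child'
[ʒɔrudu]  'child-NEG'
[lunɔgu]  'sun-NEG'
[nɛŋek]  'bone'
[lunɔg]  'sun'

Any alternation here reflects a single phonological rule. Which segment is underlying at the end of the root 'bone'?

/k/

The stem for 'bone' ends in [k] in [nɛŋek] but [g] in [nɛŋegu].
Compare 'sun', with invariant [g] in [lunɔg] and [lunɔgu]: an analysis with underlying /g/ and a rule producing [k] in isolation would wrongly predict alternation here too.
The alternation reflects intervocalic voicing: voiceless stops become voiced between vowels. /k/ is underlying.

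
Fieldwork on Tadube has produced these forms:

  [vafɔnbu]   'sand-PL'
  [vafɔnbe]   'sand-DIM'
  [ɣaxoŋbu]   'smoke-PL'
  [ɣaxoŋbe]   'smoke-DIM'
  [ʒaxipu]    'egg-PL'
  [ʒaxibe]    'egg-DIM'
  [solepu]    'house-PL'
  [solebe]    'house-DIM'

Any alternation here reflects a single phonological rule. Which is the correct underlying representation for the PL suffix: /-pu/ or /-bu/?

/-pu/

The PL morpheme has two allomorphs, [-bu] and [-pu].
The DIM suffix, which begins with [b], is invariant after every stem; so [b] is not altered by any rule here.
So the underlying form is /-pu/, and voiceless stops become voiced after a nasal.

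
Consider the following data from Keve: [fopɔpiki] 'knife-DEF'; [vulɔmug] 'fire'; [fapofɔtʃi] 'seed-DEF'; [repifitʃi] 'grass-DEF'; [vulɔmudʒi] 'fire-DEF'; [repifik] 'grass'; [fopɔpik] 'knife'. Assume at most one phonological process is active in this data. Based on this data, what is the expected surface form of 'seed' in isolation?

'grass' shows [tʃ] ~ [k] at the end of the stem ([repifitʃi] vs [repifik]).
The stem 'knife' ([fopɔpiki], [fopɔpik]) shows [k] unchanged in both environments, so [k] cannot be basic with [tʃ] derived before the DEF suffix.
The underlying segment must be /tʃ/; palato-alveolar /tʃ/ and /dʒ/ become [k] and [g] when no front vowel follows, yielding [k] there.
The one attested form of 'seed', [fapofɔtʃi], shows underlying /fapofɔtʃ/. Applying the same rule when no front vowel follows gives [fapofɔk].

[fapofɔk]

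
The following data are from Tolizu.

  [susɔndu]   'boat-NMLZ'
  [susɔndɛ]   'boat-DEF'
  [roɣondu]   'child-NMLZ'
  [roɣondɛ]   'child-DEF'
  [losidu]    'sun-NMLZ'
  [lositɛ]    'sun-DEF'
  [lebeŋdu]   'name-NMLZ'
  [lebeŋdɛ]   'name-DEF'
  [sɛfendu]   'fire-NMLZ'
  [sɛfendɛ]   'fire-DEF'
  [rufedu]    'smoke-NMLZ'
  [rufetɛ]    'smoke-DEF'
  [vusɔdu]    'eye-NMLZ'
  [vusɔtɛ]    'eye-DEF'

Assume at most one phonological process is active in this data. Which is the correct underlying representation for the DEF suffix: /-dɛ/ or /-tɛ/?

The DEF morpheme has two allomorphs, [-dɛ] and [-tɛ].
By contrast the NMLZ suffix keeps its initial [d] throughout — that segment must be underlying.
So the underlying form is /-tɛ/, and voiceless stops become voiced after a nasal.

/-tɛ/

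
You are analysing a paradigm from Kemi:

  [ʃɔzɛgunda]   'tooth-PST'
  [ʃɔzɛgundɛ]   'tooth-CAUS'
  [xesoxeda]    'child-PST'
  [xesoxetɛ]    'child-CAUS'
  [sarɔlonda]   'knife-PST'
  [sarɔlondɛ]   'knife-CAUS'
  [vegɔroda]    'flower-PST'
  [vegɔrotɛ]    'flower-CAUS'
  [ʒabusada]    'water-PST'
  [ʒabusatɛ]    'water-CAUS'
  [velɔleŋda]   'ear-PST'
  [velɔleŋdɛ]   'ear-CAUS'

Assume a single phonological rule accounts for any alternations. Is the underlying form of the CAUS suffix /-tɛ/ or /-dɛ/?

The CAUS morpheme has two allomorphs, [-dɛ] and [-tɛ].
The PST suffix, which begins with [d], is invariant after every stem; so [d] is not altered by any rule here.
The CAUS suffix is therefore /-tɛ/ underlyingly, with post-nasal voicing: voiceless stops become voiced after a nasal.

/-tɛ/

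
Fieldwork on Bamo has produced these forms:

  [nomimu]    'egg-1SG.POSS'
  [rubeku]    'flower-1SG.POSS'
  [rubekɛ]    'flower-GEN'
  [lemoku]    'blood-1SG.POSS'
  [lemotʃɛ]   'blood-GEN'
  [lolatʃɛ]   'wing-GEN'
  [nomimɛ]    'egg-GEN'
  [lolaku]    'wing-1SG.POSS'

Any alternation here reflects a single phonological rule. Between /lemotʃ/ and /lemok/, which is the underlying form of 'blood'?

/lemotʃ/

The root 'blood' surfaces as [lemotʃɛ] and [lemoku], with a stem-final [tʃ] ~ [k] alternation.
The stem 'flower' ([rubekɛ], [rubeku]) shows [k] unchanged in both environments, so [k] cannot be basic with [tʃ] derived before the GEN suffix.
The alternation reflects depalatalization: palato-alveolar /tʃ/ becomes [k] when no front vowel follows. /tʃ/ is underlying.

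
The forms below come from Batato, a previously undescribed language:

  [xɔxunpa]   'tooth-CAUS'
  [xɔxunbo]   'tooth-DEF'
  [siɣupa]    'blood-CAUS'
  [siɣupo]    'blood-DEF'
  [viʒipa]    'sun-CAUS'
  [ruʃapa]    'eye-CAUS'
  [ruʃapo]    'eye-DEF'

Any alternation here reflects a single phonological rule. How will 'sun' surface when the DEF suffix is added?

The DEF morpheme has two allomorphs, [-bo] and [-po].
The CAUS suffix, which begins with [p], is invariant after every stem; so [p] is not altered by any rule here.
The DEF suffix is therefore /-bo/ underlyingly, with post-vocalic devoicing: voiced stops become voiceless after a vowel.
After 'sun', which ends in a vowel, the suffix surfaces as [-po], giving [viʒipo].

[viʒipo]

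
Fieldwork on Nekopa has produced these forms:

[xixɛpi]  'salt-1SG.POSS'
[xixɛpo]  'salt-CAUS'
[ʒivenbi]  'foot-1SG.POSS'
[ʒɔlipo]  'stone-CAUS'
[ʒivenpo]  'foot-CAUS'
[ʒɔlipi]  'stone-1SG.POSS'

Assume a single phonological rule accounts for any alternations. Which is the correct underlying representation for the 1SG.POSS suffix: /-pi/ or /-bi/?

The 1SG.POSS suffix surfaces as [-bi] and [-pi], depending on the final segment of the stem.
By contrast the CAUS suffix keeps its initial [p] throughout — that segment must be underlying.
The 1SG.POSS suffix is therefore /-bi/ underlyingly, with post-vocalic devoicing: voiced stops become voiceless after a vowel.

/-bi/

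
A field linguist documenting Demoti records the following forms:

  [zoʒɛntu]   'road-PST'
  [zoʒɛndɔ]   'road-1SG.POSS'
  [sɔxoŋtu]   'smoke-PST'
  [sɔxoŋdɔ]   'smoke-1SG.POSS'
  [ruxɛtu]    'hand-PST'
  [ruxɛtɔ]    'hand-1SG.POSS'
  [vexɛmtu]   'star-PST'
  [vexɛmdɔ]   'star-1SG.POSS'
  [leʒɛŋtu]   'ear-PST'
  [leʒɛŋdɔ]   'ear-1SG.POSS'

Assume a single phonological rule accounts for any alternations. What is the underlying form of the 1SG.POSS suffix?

/-dɔ/

The 1SG.POSS suffix surfaces as [-dɔ] and [-tɔ], depending on the final segment of the stem.
The PST suffix, which begins with [t], is invariant after every stem; so [t] is not altered by any rule here.
So the underlying form is /-dɔ/, and voiced stops become voiceless after a vowel.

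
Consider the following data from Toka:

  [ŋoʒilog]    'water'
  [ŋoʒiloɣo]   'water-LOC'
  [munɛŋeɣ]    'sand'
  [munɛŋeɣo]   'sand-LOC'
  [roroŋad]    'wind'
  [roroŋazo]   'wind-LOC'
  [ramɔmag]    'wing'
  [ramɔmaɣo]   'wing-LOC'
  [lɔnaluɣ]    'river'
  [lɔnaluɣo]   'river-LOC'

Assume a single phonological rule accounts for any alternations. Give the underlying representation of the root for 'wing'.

/ramɔmag/

The stem for 'wing' ends in [g] in [ramɔmag] but [ɣ] in [ramɔmaɣo].
But 'sand' keeps [ɣ] in both environments ([munɛŋeɣ], [munɛŋeɣo]), so there is no rule changing /ɣ/ to [g] in isolation.
The underlying segment must be /g/; voiced stops become fricatives between vowels, yielding [ɣ] there.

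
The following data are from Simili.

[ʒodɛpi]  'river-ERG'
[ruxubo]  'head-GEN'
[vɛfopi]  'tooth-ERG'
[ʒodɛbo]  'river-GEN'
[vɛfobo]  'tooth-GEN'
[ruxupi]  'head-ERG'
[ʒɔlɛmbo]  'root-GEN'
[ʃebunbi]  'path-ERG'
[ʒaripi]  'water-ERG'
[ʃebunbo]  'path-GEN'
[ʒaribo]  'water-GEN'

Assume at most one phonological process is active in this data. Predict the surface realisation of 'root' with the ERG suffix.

[ʒɔlɛmbi]

The ERG morpheme has two allomorphs, [-bi] and [-pi].
The GEN suffix, which begins with [b], is invariant after every stem; so [b] is not altered by any rule here.
The ERG suffix is therefore /-pi/ underlyingly, with post-nasal voicing: voiceless stops become voiced after a nasal.
After 'root', which ends in a nasal, the suffix surfaces as [-bi], giving [ʒɔlɛmbi].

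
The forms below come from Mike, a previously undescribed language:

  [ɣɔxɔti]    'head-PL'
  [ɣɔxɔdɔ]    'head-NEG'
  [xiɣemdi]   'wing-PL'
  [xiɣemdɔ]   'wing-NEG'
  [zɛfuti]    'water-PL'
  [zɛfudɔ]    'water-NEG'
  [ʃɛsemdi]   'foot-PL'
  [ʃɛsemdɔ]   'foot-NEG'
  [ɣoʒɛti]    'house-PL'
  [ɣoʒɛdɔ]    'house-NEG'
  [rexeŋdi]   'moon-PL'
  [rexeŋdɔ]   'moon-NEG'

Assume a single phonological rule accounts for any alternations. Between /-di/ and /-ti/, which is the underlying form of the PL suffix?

The PL suffix surfaces as [-di] and [-ti], depending on the final segment of the stem.
By contrast the NEG suffix keeps its initial [d] throughout — that segment must be underlying.
So the underlying form is /-ti/, and voiceless stops become voiced after a nasal.

/-ti/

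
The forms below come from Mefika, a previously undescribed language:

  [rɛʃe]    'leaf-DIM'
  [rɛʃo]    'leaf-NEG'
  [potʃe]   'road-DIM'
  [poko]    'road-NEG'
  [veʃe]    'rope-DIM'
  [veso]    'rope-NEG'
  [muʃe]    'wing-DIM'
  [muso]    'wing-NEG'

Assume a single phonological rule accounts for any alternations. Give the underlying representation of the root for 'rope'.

/ves/

In [veʃe] and [veso] the final segment of 'rope' alternates: [ʃ] ~ [s].
But 'leaf' keeps [ʃ] in both environments ([rɛʃe], [rɛʃo]), so there is no rule changing /ʃ/ to [s] before the NEG suffix.
Therefore /s/ is basic and [ʃ] is derived by palatalization before a front vowel (/k/ and /s/ become palato-alveolar [tʃ] and [ʃ] before a front vowel).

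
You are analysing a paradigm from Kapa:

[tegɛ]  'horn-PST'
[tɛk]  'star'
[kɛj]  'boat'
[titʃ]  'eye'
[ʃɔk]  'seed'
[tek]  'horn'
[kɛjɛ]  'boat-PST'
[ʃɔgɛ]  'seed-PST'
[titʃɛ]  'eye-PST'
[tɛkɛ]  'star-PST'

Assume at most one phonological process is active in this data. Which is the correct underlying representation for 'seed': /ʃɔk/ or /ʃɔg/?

/ʃɔg/

'seed' shows [k] ~ [g] at the end of the stem ([ʃɔk] vs [ʃɔgɛ]).
But 'star' keeps [k] in both environments ([tɛk], [tɛkɛ]), so there is no rule changing /k/ to [g] before the PST suffix.
Therefore /g/ is basic and [k] is derived by word-final obstruent devoicing (voiced obstruents become voiceless word-finally).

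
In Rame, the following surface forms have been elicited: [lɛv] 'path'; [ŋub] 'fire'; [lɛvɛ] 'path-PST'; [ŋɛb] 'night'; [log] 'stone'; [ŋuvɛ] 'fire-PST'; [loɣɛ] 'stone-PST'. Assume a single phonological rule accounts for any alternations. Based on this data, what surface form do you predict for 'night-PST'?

The stem for 'fire' ends in [v] in [ŋuvɛ] but [b] in [ŋub].
The stem 'path' ([lɛvɛ], [lɛv]) shows [v] unchanged in both environments, so [v] cannot be basic with [b] derived in isolation.
Therefore /b/ is basic and [v] is derived by intervocalic spirantization (voiced stops become fricatives between vowels).
From [ŋɛb] the stem 'night' is /ŋɛb/; between vowels this yields [ŋɛvɛ].

[ŋɛvɛ]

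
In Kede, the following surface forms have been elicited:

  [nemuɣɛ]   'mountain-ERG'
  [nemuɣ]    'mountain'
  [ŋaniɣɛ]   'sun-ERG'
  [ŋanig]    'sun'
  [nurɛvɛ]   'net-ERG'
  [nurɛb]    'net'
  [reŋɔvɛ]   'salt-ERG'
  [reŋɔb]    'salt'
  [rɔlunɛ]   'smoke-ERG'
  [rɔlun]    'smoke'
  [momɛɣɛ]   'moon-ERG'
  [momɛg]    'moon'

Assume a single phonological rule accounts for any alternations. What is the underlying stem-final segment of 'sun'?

The root 'sun' surfaces as [ŋaniɣɛ] and [ŋanig], with a stem-final [ɣ] ~ [g] alternation.
But 'mountain' keeps [ɣ] in both environments ([nemuɣɛ], [nemuɣ]), so there is no rule changing /ɣ/ to [g] in isolation.
The underlying segment must be /g/; voiced stops become fricatives between vowels, yielding [ɣ] there.

/g/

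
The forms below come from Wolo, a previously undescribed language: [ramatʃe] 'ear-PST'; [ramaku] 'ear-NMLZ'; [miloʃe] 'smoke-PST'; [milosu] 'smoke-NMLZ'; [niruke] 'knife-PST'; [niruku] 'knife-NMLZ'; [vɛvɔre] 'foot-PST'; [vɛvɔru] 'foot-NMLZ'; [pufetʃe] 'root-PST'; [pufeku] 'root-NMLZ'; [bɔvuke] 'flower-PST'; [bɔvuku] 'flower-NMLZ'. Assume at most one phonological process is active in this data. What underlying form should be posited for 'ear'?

The root 'ear' surfaces as [ramatʃe] and [ramaku], with a stem-final [tʃ] ~ [k] alternation.
If /k/ were underlying and a rule turned it into [tʃ] before the PST suffix, 'knife' would also alternate; but it has [k] in both [niruke] and [niruku].
Therefore /tʃ/ is basic and [k] is derived by depalatalization (palato-alveolar /tʃ/ and /ʃ/ become [k] and [s] when no front vowel follows).

/ramatʃ/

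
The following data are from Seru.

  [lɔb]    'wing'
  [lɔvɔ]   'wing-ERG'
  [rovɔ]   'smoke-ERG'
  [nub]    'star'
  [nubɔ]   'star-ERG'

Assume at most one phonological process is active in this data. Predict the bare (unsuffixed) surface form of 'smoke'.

[rob]

In [lɔb] and [lɔvɔ] the final segment of 'wing' alternates: [b] ~ [v].
But 'star' keeps [b] in both environments ([nub], [nubɔ]), so there is no rule changing /b/ to [v] before the ERG suffix.
The underlying segment must be /v/; voiced fricatives become stops word-finally, yielding [b] there.
From [rovɔ] the stem 'smoke' is /rov/; word-finally this yields [rob].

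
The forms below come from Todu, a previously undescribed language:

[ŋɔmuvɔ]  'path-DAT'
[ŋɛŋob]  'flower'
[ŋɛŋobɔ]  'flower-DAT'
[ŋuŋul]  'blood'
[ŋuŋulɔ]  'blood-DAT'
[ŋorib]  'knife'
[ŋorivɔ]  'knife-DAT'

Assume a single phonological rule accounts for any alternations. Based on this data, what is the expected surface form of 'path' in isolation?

[ŋɔmub]

'knife' shows [b] ~ [v] at the end of the stem ([ŋorib] vs [ŋorivɔ]).
The stem 'flower' ([ŋɛŋob], [ŋɛŋobɔ]) shows [b] unchanged in both environments, so [b] cannot be basic with [v] derived before the DAT suffix.
Therefore /v/ is basic and [b] is derived by word-final hardening (voiced fricatives become stops word-finally).
From [ŋɔmuvɔ] the stem 'path' is /ŋɔmuv/; word-finally this yields [ŋɔmub].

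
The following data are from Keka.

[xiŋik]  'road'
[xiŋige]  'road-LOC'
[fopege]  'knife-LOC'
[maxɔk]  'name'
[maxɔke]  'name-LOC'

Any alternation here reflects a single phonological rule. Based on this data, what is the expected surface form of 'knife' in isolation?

The root 'road' surfaces as [xiŋik] and [xiŋige], with a stem-final [k] ~ [g] alternation.
Compare 'name', with invariant [k] in [maxɔk] and [maxɔke]: an analysis with underlying /k/ and a rule producing [g] before the LOC suffix would wrongly predict alternation here too.
The alternation reflects word-final obstruent devoicing: voiced obstruents become voiceless word-finally. /g/ is underlying.
The one attested form of 'knife', [fopege], shows underlying /fopeg/. Applying the same rule word-finally gives [fopek].

[fopek]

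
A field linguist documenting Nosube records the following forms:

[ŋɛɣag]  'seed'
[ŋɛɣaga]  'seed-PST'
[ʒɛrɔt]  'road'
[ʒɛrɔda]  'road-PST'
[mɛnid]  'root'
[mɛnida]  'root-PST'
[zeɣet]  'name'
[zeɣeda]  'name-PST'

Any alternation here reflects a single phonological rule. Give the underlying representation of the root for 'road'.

/ʒɛrɔt/

The root 'road' surfaces as [ʒɛrɔt] and [ʒɛrɔda], with a stem-final [t] ~ [d] alternation.
But 'root' keeps [d] in both environments ([mɛnid], [mɛnida]), so there is no rule changing /d/ to [t] in isolation.
Therefore /t/ is basic and [d] is derived by intervocalic voicing (voiceless stops become voiced between vowels).
So 'road' = /ʒɛrɔt/.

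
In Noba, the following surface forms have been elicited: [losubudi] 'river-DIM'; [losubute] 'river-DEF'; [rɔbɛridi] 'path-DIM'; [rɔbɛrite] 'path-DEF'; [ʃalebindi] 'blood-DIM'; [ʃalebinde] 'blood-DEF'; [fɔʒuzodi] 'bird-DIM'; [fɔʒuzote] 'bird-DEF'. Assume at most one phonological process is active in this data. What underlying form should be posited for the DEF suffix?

The DEF morpheme has two allomorphs, [-de] and [-te].
By contrast the DIM suffix keeps its initial [d] throughout — that segment must be underlying.
The DEF suffix is therefore /-te/ underlyingly, with post-nasal voicing: voiceless stops become voiced after a nasal.

/-te/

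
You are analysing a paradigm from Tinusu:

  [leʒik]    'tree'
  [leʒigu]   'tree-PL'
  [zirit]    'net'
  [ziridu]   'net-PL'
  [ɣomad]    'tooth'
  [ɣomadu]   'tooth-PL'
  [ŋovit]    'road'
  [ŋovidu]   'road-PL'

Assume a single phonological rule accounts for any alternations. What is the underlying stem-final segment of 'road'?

In [ŋovit] and [ŋovidu] the final segment of 'road' alternates: [t] ~ [d].
Compare 'tooth', with invariant [d] in [ɣomad] and [ɣomadu]: an analysis with underlying /d/ and a rule producing [t] in isolation would wrongly predict alternation here too.
The alternation reflects intervocalic voicing: voiceless stops become voiced between vowels. /t/ is underlying.

/t/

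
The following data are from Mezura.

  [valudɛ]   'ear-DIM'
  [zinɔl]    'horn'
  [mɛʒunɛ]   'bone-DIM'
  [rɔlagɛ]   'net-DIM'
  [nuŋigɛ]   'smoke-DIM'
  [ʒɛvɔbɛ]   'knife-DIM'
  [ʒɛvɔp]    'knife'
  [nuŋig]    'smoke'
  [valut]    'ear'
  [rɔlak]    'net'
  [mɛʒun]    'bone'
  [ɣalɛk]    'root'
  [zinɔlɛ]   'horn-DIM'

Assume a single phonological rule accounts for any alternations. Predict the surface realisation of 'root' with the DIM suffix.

In [rɔlagɛ] and [rɔlak] the final segment of 'net' alternates: [g] ~ [k].
But 'smoke' keeps [g] in both environments ([nuŋigɛ], [nuŋig]), so there is no rule changing /g/ to [k] in isolation.
The alternation reflects intervocalic voicing: voiceless stops become voiced between vowels. /k/ is underlying.
The one attested form of 'root', [ɣalɛk], shows underlying /ɣalɛk/. Applying the same rule between vowels gives [ɣalɛgɛ].

[ɣalɛgɛ]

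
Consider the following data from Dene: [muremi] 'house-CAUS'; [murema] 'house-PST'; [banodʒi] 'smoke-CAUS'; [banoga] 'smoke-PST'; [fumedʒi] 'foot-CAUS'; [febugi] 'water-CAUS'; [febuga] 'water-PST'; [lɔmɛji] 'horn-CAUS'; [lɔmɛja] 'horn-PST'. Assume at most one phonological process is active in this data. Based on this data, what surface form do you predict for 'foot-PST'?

[fumega]

The root 'smoke' surfaces as [banodʒi] and [banoga], with a stem-final [dʒ] ~ [g] alternation.
Compare 'water', with invariant [g] in [febugi] and [febuga]: an analysis with underlying /g/ and a rule producing [dʒ] before the CAUS suffix would wrongly predict alternation here too.
So /dʒ/ is underlying, and a rule of depalatalization — palato-alveolar /dʒ/ becomes [g] when no front vowel follows — gives [g].
From [fumedʒi] the stem 'foot' is /fumedʒ/; when no front vowel follows this yields [fumega].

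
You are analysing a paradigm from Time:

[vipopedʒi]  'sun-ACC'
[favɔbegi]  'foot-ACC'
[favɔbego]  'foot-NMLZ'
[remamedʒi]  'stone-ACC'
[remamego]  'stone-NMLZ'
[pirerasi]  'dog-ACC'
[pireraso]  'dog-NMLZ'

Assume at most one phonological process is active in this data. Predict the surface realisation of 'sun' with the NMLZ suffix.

[vipopego]

The stem for 'stone' ends in [dʒ] in [remamedʒi] but [g] in [remamego].
But 'foot' keeps [g] in both environments ([favɔbegi], [favɔbego]), so there is no rule changing /g/ to [dʒ] before the ACC suffix.
So /dʒ/ is underlying, and a rule of depalatalization — palato-alveolar /dʒ/ becomes [g] when no front vowel follows — gives [g].
The one attested form of 'sun', [vipopedʒi], shows underlying /vipopedʒ/. Applying the same rule when no front vowel follows gives [vipopego].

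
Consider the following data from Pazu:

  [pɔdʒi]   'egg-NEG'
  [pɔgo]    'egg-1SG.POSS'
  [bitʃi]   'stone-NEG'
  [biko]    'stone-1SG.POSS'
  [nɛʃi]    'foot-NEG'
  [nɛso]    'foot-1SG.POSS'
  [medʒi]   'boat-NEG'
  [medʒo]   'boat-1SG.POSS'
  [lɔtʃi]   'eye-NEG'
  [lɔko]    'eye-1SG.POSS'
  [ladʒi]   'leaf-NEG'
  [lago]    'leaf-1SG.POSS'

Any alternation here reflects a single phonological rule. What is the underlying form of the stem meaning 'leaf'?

/lag/

In [ladʒi] and [lago] the final segment of 'leaf' alternates: [dʒ] ~ [g].
But 'boat' keeps [dʒ] in both environments ([medʒi], [medʒo]), so there is no rule changing /dʒ/ to [g] before the 1SG.POSS suffix.
The underlying segment must be /g/; /k/, /g/ and /s/ become palato-alveolar [tʃ], [dʒ] and [ʃ] before a front vowel, yielding [dʒ] there.
The underlying form of 'leaf' is therefore /lag/.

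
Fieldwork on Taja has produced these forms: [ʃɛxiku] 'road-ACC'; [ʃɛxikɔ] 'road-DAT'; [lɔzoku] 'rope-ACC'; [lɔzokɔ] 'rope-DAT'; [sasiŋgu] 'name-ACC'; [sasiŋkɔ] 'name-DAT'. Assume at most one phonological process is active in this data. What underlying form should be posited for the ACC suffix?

/-gu/

The ACC morpheme has two allomorphs, [-gu] and [-ku].
By contrast the DAT suffix keeps its initial [k] throughout — that segment must be underlying.
The ACC suffix is therefore /-gu/ underlyingly, with post-vocalic devoicing: voiced stops become voiceless after a vowel.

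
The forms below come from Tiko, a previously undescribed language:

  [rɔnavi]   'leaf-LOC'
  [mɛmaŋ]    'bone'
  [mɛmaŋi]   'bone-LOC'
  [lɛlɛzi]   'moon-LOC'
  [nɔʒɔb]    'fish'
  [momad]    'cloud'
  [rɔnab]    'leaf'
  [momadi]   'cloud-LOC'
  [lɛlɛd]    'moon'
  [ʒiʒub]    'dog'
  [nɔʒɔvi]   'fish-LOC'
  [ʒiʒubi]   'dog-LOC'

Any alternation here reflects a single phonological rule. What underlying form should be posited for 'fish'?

In [nɔʒɔb] and [nɔʒɔvi] the final segment of 'fish' alternates: [b] ~ [v].
Compare 'dog', with invariant [b] in [ʒiʒub] and [ʒiʒubi]: an analysis with underlying /b/ and a rule producing [v] before the LOC suffix would wrongly predict alternation here too.
The underlying segment must be /v/; voiced fricatives become stops word-finally, yielding [b] there.
The underlying form of 'fish' is therefore /nɔʒɔv/.

/nɔʒɔv/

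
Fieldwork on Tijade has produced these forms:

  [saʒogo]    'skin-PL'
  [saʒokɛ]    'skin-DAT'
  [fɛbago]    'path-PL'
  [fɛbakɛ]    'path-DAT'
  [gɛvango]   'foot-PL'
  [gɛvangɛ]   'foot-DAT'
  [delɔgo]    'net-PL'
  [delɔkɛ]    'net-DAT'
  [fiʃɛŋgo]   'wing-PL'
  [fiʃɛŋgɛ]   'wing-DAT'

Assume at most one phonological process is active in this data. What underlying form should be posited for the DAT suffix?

/-kɛ/

The DAT suffix surfaces as [-gɛ] and [-kɛ], depending on the final segment of the stem.
By contrast the PL suffix keeps its initial [g] throughout — that segment must be underlying.
So the underlying form is /-kɛ/, and voiceless stops become voiced after a nasal.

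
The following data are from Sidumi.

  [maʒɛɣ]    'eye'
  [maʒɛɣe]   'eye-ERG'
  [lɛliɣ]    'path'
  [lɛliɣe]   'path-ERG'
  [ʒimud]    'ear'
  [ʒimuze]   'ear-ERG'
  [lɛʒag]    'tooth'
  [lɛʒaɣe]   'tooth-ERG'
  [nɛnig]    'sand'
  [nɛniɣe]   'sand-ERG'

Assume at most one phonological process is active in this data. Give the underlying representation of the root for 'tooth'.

The stem for 'tooth' ends in [g] in [lɛʒag] but [ɣ] in [lɛʒaɣe].
The stem 'path' ([lɛliɣ], [lɛliɣe]) shows [ɣ] unchanged in both environments, so [ɣ] cannot be basic with [g] derived in isolation.
Therefore /g/ is basic and [ɣ] is derived by intervocalic spirantization (voiced stops become fricatives between vowels).
Hence 'tooth' is /lɛʒag/ underlyingly.

/lɛʒag/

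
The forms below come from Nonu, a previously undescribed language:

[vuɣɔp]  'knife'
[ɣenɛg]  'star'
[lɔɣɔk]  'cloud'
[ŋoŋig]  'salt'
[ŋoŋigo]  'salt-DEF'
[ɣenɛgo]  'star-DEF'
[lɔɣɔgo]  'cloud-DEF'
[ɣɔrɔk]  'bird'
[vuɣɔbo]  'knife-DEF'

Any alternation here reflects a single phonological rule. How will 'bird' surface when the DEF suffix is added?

The root 'cloud' surfaces as [lɔɣɔgo] and [lɔɣɔk], with a stem-final [g] ~ [k] alternation.
But 'star' keeps [g] in both environments ([ɣenɛgo], [ɣenɛg]), so there is no rule changing /g/ to [k] in isolation.
So /k/ is underlying, and a rule of intervocalic voicing — voiceless stops become voiced between vowels — gives [g].
From [ɣɔrɔk] the stem 'bird' is /ɣɔrɔk/; between vowels this yields [ɣɔrɔgo].

[ɣɔrɔgo]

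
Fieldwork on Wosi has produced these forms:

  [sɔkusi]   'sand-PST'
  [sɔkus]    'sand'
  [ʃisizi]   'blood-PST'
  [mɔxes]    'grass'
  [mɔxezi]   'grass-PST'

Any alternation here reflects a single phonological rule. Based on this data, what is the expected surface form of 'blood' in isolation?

[ʃisis]

'grass' shows [z] ~ [s] at the end of the stem ([mɔxezi] vs [mɔxes]).
If /s/ were underlying and a rule turned it into [z] before the PST suffix, 'sand' would also alternate; but it has [s] in both [sɔkusi] and [sɔkus].
The underlying segment must be /z/; voiced obstruents become voiceless word-finally, yielding [s] there.
From [ʃisizi] the stem 'blood' is /ʃisiz/; word-finally this yields [ʃisis].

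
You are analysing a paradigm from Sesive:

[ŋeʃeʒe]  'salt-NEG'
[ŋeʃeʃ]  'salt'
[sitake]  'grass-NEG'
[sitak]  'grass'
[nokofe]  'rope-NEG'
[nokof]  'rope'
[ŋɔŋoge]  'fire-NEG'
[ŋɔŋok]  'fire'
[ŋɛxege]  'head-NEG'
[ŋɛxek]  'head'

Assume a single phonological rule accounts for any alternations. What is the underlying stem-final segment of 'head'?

'head' shows [g] ~ [k] at the end of the stem ([ŋɛxege] vs [ŋɛxek]).
The stem 'grass' ([sitake], [sitak]) shows [k] unchanged in both environments, so [k] cannot be basic with [g] derived before the NEG suffix.
So /g/ is underlying, and a rule of word-final obstruent devoicing — voiced obstruents become voiceless word-finally — gives [k].

/g/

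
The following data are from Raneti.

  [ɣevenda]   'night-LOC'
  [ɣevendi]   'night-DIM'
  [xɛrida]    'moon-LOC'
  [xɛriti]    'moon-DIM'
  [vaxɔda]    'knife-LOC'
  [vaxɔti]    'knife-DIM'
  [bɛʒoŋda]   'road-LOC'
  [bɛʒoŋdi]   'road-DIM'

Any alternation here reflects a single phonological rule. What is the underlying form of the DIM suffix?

/-ti/

The DIM morpheme has two allomorphs, [-di] and [-ti].
By contrast the LOC suffix keeps its initial [d] throughout — that segment must be underlying.
The DIM suffix is therefore /-ti/ underlyingly, with post-nasal voicing: voiceless stops become voiced after a nasal.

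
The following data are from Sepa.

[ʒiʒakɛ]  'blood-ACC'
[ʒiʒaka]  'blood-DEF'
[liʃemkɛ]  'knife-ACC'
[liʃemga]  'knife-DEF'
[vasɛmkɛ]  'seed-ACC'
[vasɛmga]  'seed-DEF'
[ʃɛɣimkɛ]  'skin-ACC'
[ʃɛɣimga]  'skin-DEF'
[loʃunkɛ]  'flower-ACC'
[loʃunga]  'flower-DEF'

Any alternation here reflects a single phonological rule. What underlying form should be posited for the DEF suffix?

The DEF suffix surfaces as [-ga] and [-ka], depending on the final segment of the stem.
The ACC suffix, which begins with [k], is invariant after every stem; so [k] is not altered by any rule here.
So the underlying form is /-ga/, and voiced stops become voiceless after a vowel.

/-ga/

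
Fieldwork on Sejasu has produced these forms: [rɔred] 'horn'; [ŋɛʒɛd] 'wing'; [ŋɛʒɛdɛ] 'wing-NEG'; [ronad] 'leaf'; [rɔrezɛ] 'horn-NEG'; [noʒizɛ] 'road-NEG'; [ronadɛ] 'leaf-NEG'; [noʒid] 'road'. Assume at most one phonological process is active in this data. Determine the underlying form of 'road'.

/noʒiz/

The stem for 'road' ends in [z] in [noʒizɛ] but [d] in [noʒid].
Compare 'wing', with invariant [d] in [ŋɛʒɛdɛ] and [ŋɛʒɛd]: an analysis with underlying /d/ and a rule producing [z] before the NEG suffix would wrongly predict alternation here too.
The alternation reflects word-final hardening: voiced fricatives become stops word-finally. /z/ is underlying.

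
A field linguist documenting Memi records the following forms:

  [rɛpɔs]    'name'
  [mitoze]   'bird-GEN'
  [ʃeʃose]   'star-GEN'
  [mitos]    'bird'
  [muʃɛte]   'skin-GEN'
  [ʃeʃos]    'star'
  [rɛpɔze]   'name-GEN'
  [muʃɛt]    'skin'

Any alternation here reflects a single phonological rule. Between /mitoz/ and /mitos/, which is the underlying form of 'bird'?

'bird' shows [s] ~ [z] at the end of the stem ([mitos] vs [mitoze]).
But 'star' keeps [s] in both environments ([ʃeʃos], [ʃeʃose]), so there is no rule changing /s/ to [z] before the GEN suffix.
The underlying segment must be /z/; voiced obstruents become voiceless word-finally, yielding [s] there.

/mitoz/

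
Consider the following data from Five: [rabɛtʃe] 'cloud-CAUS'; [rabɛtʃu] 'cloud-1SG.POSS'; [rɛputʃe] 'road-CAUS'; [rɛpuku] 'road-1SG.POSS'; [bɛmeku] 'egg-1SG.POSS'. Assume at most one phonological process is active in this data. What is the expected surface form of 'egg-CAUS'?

[bɛmetʃe]

The stem for 'road' ends in [tʃ] in [rɛputʃe] but [k] in [rɛpuku].
But 'cloud' keeps [tʃ] in both environments ([rabɛtʃe], [rabɛtʃu]), so there is no rule changing /tʃ/ to [k] before the 1SG.POSS suffix.
So /k/ is underlying, and a rule of palatalization before a front vowel — /k/ becomes palato-alveolar [tʃ] before a front vowel — gives [tʃ].
The one attested form of 'egg', [bɛmeku], shows underlying /bɛmek/. Applying the same rule before a front vowel gives [bɛmetʃe].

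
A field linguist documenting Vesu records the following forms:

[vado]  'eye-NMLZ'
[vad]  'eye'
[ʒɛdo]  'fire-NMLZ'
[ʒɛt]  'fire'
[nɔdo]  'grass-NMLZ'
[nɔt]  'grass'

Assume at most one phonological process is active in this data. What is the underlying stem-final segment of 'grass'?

'grass' shows [d] ~ [t] at the end of the stem ([nɔdo] vs [nɔt]).
But 'eye' keeps [d] in both environments ([vado], [vad]), so there is no rule changing /d/ to [t] in isolation.
So /t/ is underlying, and a rule of intervocalic voicing — voiceless stops become voiced between vowels — gives [d].

/t/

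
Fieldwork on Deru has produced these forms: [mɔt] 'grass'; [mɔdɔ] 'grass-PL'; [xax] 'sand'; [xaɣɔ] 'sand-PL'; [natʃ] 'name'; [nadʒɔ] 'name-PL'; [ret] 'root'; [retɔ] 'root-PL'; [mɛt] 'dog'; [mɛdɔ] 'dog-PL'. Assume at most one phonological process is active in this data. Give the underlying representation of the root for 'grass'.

/mɔd/

The stem for 'grass' ends in [t] in [mɔt] but [d] in [mɔdɔ].
The stem 'root' ([ret], [retɔ]) shows [t] unchanged in both environments, so [t] cannot be basic with [d] derived before the PL suffix.
The alternation reflects word-final obstruent devoicing: voiced obstruents become voiceless word-finally. /d/ is underlying.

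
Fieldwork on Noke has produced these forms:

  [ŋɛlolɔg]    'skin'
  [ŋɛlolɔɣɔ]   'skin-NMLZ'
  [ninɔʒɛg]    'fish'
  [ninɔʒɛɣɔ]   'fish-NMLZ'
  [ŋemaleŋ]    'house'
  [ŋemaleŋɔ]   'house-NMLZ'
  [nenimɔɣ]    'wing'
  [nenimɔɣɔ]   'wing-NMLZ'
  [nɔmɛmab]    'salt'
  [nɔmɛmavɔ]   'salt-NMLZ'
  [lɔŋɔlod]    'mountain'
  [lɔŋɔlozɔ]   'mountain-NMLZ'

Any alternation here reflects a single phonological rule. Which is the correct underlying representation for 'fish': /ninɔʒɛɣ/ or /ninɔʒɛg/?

/ninɔʒɛg/

'fish' shows [g] ~ [ɣ] at the end of the stem ([ninɔʒɛg] vs [ninɔʒɛɣɔ]).
Compare 'wing', with invariant [ɣ] in [nenimɔɣ] and [nenimɔɣɔ]: an analysis with underlying /ɣ/ and a rule producing [g] in isolation would wrongly predict alternation here too.
Therefore /g/ is basic and [ɣ] is derived by intervocalic spirantization (voiced stops become fricatives between vowels).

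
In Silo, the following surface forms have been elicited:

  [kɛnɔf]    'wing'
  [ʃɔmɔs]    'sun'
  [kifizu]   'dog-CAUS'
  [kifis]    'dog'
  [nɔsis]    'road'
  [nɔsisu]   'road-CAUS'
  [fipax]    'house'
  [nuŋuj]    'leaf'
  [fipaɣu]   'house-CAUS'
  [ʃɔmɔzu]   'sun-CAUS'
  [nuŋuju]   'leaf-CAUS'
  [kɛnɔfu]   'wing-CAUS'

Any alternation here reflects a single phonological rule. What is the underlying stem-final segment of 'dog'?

/z/

The stem for 'dog' ends in [s] in [kifis] but [z] in [kifizu].
But 'road' keeps [s] in both environments ([nɔsis], [nɔsisu]), so there is no rule changing /s/ to [z] before the CAUS suffix.
The underlying segment must be /z/; voiced obstruents become voiceless word-finally, yielding [s] there.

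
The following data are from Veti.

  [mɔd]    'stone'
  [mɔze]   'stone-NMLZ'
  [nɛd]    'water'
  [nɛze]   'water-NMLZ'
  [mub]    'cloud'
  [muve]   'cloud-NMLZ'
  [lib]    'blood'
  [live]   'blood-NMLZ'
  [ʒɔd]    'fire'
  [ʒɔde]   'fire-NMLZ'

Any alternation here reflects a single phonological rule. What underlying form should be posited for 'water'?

In [nɛd] and [nɛze] the final segment of 'water' alternates: [d] ~ [z].
But 'fire' keeps [d] in both environments ([ʒɔd], [ʒɔde]), so there is no rule changing /d/ to [z] before the NMLZ suffix.
The underlying segment must be /z/; voiced fricatives become stops word-finally, yielding [d] there.
So 'water' = /nɛz/.

/nɛz/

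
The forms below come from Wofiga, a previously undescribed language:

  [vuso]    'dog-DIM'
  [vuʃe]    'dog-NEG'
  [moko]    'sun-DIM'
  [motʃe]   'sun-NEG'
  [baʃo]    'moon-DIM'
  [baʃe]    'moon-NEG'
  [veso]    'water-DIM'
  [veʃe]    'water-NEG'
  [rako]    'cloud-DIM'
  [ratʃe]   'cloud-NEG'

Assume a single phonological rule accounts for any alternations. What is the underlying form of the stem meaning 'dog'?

/vus/

The stem for 'dog' ends in [s] in [vuso] but [ʃ] in [vuʃe].
The stem 'moon' ([baʃo], [baʃe]) shows [ʃ] unchanged in both environments, so [ʃ] cannot be basic with [s] derived before the DIM suffix.
The alternation reflects palatalization before a front vowel: /k/ and /s/ become palato-alveolar [tʃ] and [ʃ] before a front vowel. /s/ is underlying.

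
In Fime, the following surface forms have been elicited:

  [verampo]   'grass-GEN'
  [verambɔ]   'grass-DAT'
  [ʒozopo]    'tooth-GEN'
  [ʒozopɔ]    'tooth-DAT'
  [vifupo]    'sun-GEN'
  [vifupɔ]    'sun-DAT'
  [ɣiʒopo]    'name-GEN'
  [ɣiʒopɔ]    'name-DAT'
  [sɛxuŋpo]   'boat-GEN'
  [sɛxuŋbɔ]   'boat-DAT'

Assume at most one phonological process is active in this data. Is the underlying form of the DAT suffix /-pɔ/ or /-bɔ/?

/-bɔ/

The DAT suffix surfaces as [-bɔ] and [-pɔ], depending on the final segment of the stem.
The GEN suffix, which begins with [p], is invariant after every stem; so [p] is not altered by any rule here.
So the underlying form is /-bɔ/, and voiced stops become voiceless after a vowel.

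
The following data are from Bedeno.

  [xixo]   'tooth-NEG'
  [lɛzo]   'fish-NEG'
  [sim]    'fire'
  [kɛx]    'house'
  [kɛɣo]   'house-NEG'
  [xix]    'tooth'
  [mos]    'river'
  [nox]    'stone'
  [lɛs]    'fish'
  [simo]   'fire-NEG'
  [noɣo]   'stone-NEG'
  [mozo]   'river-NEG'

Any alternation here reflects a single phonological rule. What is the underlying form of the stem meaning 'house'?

/kɛɣ/

The stem for 'house' ends in [ɣ] in [kɛɣo] but [x] in [kɛx].
The stem 'tooth' ([xixo], [xix]) shows [x] unchanged in both environments, so [x] cannot be basic with [ɣ] derived before the NEG suffix.
So /ɣ/ is underlying, and a rule of word-final obstruent devoicing — voiced obstruents become voiceless word-finally — gives [x].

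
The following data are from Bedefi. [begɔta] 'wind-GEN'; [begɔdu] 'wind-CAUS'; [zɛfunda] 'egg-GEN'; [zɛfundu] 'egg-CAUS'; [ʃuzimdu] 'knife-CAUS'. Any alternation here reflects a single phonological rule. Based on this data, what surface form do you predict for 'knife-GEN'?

[ʃuzimda]

The GEN morpheme has two allomorphs, [-da] and [-ta].
The CAUS suffix, which begins with [d], is invariant after every stem; so [d] is not altered by any rule here.
So the underlying form is /-ta/, and voiceless stops become voiced after a nasal.
After 'knife', which ends in a nasal, the suffix surfaces as [-da], giving [ʃuzimda].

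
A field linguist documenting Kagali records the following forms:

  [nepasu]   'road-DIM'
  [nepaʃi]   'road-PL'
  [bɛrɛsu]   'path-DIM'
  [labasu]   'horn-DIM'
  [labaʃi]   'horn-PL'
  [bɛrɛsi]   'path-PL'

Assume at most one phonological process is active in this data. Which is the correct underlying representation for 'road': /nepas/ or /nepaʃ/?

/nepaʃ/

The root 'road' surfaces as [nepasu] and [nepaʃi], with a stem-final [s] ~ [ʃ] alternation.
The stem 'path' ([bɛrɛsu], [bɛrɛsi]) shows [s] unchanged in both environments, so [s] cannot be basic with [ʃ] derived before the PL suffix.
The underlying segment must be /ʃ/; palato-alveolar /ʃ/ becomes [s] when no front vowel follows, yielding [s] there.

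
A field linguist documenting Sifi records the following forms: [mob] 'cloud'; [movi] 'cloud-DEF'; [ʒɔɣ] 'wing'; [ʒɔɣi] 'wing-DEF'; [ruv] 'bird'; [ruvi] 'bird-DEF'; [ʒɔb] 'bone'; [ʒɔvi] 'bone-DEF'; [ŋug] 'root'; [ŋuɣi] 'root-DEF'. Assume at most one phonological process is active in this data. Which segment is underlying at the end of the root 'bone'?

The stem for 'bone' ends in [b] in [ʒɔb] but [v] in [ʒɔvi].
Compare 'bird', with invariant [v] in [ruv] and [ruvi]: an analysis with underlying /v/ and a rule producing [b] in isolation would wrongly predict alternation here too.
The alternation reflects intervocalic spirantization: voiced stops become fricatives between vowels. /b/ is underlying.

/b/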